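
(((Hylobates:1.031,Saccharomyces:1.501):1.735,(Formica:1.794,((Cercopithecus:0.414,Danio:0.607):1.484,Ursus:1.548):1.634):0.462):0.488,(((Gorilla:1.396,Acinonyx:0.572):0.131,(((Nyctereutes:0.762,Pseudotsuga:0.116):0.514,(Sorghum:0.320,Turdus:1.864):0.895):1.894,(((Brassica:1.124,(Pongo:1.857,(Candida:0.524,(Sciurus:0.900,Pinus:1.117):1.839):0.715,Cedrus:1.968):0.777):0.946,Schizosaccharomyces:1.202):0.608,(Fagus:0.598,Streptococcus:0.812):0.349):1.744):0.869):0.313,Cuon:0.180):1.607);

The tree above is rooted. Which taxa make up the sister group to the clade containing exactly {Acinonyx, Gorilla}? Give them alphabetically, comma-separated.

The clade containing exactly {Acinonyx, Gorilla} attaches to the tree at the node subtending ((Gorilla,Acinonyx),(((Nyctereutes,Pseudotsuga),(Sorghum,Turdus)),(((Brassica,(Pongo,(Candida,(Sciurus,Pinus)),Cedrus)),Schizosaccharomyces),(Fagus,Streptococcus)))).
The other lineage descending from that same node — the sister group — is (((Nyctereutes,Pseudotsuga),(Sorghum,Turdus)),(((Brassica,(Pongo,(Candida,(Sciurus,Pinus)),Cedrus)),Schizosaccharomyces),(Fagus,Streptococcus))); its 13 tips in alphabetical order are the answer.

Brassica, Candida, Cedrus, Fagus, Nyctereutes, Pinus, Pongo, Pseudotsuga, Schizosaccharomyces, Sciurus, Sorghum, Streptococcus, Turdus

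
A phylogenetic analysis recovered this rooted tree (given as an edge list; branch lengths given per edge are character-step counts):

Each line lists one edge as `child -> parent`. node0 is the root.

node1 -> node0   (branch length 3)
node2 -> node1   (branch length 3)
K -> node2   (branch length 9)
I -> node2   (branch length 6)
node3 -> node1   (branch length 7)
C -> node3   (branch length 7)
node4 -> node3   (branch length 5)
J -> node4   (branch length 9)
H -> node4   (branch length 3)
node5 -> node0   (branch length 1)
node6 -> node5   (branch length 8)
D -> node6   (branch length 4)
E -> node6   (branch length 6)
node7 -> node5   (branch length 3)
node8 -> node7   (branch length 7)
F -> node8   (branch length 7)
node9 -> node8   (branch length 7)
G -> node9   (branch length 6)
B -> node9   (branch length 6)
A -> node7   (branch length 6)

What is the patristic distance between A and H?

28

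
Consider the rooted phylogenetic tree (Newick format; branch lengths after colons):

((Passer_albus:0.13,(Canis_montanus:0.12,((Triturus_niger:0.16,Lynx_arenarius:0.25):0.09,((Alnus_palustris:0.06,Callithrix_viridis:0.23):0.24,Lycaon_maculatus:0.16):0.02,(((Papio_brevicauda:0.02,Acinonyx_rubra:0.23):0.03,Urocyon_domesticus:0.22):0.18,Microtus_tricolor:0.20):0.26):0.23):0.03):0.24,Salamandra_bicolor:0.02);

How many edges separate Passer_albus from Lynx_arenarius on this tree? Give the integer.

5

The MRCA of Passer_albus and Lynx_arenarius is the node subtending (Passer_albus,(Canis_montanus,((Triturus_niger,Lynx_arenarius),((Alnus_palustris,Callithrix_viridis),Lycaon_maculatus),(((Papio_brevicauda,Acinonyx_rubra),Urocyon_domesticus),Microtus_tricolor)))).
From Passer_albus up to that node: 1 branch. From Lynx_arenarius up to the same node: 4 branches. Total: 1 + 4 = 5.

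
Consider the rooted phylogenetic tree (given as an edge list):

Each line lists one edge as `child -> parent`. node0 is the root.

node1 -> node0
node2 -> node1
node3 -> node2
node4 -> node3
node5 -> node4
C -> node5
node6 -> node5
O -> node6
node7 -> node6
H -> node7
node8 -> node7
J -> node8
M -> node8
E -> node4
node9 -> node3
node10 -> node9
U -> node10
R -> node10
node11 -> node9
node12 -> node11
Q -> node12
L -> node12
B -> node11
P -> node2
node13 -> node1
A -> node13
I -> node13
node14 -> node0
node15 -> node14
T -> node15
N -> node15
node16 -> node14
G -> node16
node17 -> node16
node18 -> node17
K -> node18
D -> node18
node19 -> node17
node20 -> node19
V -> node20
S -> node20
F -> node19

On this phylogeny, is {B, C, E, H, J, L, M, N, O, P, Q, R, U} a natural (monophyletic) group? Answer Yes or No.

No

The MRCA of the listed taxa is the root, so the smallest clade containing them is the whole tree.
That clade also contains A, D, F, G, I, K, S, T, V, which are not in the proposed group, so the group is not monophyletic.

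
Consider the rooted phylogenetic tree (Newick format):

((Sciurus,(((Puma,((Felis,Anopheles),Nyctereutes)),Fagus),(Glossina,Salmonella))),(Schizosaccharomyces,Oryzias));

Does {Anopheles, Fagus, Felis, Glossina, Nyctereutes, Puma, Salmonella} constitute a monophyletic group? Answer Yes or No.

The most recent common ancestor of these taxa subtends (((Puma,((Felis,Anopheles),Nyctereutes)),Fagus),(Glossina,Salmonella)).
That clade has exactly 7 tips — every listed taxon and nothing else — so the group is monophyletic.

Yes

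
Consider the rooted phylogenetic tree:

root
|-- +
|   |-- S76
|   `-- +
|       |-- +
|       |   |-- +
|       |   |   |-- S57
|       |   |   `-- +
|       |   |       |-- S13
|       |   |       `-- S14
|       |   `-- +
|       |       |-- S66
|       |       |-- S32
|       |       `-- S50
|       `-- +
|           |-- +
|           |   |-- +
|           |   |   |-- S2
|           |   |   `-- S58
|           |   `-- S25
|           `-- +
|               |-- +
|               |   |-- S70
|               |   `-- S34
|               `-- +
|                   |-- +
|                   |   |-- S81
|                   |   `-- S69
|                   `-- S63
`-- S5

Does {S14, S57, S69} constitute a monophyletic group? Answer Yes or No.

No

The MRCA of the listed taxa subtends (((S57,(S13,S14)),(S66,S32,S50)),(((S2,S58),S25),((S70,S34),((S81,S69),S63)))).
That clade also contains S13, S2, S25, S32, S34, S50, S58, S63, S66, S70, S81, which are not in the proposed group, so the group is not monophyletic.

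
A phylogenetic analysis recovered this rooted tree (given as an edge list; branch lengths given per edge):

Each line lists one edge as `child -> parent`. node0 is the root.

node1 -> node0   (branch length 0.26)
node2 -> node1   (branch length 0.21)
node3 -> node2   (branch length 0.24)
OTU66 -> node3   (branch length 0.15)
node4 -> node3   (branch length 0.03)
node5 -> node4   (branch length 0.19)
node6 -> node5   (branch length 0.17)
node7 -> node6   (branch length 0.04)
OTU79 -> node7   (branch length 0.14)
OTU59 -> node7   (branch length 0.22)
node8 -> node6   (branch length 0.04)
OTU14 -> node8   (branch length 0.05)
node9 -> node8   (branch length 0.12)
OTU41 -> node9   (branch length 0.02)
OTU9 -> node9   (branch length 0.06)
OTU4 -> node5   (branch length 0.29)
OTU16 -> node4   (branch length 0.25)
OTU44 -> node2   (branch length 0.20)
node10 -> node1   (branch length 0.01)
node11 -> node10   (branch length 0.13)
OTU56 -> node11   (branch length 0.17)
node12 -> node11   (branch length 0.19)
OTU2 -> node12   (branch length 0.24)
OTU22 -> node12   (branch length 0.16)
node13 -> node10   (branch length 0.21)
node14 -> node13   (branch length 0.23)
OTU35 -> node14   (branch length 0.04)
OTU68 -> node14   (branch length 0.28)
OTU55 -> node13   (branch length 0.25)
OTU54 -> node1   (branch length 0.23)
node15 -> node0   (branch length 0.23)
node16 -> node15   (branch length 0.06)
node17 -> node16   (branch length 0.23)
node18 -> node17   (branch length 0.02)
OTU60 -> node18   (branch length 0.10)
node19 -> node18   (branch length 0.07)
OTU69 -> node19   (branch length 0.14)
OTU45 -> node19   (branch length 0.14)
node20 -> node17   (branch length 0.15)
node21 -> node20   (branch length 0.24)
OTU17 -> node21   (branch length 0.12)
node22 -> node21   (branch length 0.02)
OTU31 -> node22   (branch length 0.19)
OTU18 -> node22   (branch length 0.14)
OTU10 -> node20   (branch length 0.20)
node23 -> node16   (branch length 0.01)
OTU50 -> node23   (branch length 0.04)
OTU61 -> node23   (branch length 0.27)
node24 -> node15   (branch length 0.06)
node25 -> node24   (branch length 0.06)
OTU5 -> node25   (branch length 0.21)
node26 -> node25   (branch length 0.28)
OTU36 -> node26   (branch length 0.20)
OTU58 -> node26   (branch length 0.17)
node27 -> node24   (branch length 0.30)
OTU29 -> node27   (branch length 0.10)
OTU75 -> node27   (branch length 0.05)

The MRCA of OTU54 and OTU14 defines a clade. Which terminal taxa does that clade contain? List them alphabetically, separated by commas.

OTU14, OTU16, OTU2, OTU22, OTU35, OTU4, OTU41, OTU44, OTU54, OTU55, OTU56, OTU59, OTU66, OTU68, OTU79, OTU9

Tracing OTU54: it sits inside (((OTU66,((((OTU79,OTU59),(OTU14,(OTU41,OTU9))),OTU4),OTU16)),OTU44),((OTU56,(OTU2,OTU22)),((OTU35,OTU68),OTU55)),OTU54).
Tracing OTU14: it sits inside (OTU14,(OTU41,OTU9)).
The smallest clade enclosing both is (((OTU66,((((OTU79,OTU59),(OTU14,(OTU41,OTU9))),OTU4),OTU16)),OTU44),((OTU56,(OTU2,OTU22)),((OTU35,OTU68),OTU55)),OTU54); the answer is its 16 terminal taxa in alphabetical order.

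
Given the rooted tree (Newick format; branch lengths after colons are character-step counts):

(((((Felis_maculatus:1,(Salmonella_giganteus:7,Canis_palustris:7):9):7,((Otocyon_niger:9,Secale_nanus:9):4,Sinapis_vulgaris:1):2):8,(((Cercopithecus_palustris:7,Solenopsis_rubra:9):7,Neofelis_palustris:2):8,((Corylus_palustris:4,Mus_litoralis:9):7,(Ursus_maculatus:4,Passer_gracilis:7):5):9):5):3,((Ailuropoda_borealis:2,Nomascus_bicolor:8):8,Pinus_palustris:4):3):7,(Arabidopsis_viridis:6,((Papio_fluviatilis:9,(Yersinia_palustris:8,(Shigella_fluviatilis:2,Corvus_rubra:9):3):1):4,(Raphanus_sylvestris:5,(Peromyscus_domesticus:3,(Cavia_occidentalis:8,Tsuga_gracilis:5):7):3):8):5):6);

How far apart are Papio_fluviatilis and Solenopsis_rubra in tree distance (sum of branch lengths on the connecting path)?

The path runs Papio_fluviatilis → … → MRCA → … → Solenopsis_rubra; the MRCA is the root of the tree.
Branch lengths along that path: 9 + 4 + 5 + 6 + 7 + 3 + 5 + 8 + 7 + 9 = 63.

63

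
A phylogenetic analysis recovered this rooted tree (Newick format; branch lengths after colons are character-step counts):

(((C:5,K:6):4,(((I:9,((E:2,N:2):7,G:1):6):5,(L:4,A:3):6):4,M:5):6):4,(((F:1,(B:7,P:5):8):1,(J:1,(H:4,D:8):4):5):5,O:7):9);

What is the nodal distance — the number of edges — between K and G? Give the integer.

7

The MRCA of K and G is the node subtending ((C,K),(((I,((E,N),G)),(L,A)),M)).
From K up to that node: 2 branches. From G up to the same node: 5 branches. Total: 2 + 5 = 7.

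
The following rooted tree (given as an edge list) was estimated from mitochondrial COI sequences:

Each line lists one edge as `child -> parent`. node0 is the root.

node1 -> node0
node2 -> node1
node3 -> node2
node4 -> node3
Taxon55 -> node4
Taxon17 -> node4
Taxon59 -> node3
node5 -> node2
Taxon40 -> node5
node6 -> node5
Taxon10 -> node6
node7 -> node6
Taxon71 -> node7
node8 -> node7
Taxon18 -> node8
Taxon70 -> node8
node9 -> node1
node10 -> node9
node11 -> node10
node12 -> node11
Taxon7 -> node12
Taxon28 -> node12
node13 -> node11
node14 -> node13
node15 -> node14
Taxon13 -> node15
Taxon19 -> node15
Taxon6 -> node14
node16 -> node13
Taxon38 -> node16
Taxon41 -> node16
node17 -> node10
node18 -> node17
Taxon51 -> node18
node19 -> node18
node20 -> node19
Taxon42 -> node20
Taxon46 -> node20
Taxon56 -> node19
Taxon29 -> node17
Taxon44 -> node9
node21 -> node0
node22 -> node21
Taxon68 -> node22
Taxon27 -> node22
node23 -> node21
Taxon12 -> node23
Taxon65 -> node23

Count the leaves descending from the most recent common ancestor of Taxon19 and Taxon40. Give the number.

21

The MRCA of Taxon19 and Taxon40 is the node subtending ((((Taxon55,Taxon17),Taxon59),(Taxon40,(Taxon10,(Taxon71,(Taxon18,Taxon70))))),((((Taxon7,Taxon28),(((Taxon13,Taxon19),Taxon6),(Taxon38,Taxon41))),((Taxon51,((Taxon42,Taxon46),Taxon56)),Taxon29)),Taxon44)).
That clade contains 21 terminal taxa: Taxon10, Taxon13, Taxon17, Taxon18, Taxon19, Taxon28, Taxon29, Taxon38, Taxon40, Taxon41, Taxon42, Taxon44, Taxon46, Taxon51, Taxon55, Taxon56, Taxon59, Taxon6, Taxon7, Taxon70, Taxon71.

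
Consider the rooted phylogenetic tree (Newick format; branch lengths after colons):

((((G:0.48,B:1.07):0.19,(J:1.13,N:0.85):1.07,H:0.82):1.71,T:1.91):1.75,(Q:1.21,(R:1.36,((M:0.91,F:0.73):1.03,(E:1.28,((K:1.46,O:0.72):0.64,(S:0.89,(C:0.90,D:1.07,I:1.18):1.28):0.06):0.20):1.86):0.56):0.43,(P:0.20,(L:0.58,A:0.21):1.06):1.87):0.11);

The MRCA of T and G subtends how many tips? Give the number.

6

The MRCA of T and G is the node subtending (((G,B),(J,N),H),T).
That clade contains 6 terminal taxa: B, G, H, J, N, T.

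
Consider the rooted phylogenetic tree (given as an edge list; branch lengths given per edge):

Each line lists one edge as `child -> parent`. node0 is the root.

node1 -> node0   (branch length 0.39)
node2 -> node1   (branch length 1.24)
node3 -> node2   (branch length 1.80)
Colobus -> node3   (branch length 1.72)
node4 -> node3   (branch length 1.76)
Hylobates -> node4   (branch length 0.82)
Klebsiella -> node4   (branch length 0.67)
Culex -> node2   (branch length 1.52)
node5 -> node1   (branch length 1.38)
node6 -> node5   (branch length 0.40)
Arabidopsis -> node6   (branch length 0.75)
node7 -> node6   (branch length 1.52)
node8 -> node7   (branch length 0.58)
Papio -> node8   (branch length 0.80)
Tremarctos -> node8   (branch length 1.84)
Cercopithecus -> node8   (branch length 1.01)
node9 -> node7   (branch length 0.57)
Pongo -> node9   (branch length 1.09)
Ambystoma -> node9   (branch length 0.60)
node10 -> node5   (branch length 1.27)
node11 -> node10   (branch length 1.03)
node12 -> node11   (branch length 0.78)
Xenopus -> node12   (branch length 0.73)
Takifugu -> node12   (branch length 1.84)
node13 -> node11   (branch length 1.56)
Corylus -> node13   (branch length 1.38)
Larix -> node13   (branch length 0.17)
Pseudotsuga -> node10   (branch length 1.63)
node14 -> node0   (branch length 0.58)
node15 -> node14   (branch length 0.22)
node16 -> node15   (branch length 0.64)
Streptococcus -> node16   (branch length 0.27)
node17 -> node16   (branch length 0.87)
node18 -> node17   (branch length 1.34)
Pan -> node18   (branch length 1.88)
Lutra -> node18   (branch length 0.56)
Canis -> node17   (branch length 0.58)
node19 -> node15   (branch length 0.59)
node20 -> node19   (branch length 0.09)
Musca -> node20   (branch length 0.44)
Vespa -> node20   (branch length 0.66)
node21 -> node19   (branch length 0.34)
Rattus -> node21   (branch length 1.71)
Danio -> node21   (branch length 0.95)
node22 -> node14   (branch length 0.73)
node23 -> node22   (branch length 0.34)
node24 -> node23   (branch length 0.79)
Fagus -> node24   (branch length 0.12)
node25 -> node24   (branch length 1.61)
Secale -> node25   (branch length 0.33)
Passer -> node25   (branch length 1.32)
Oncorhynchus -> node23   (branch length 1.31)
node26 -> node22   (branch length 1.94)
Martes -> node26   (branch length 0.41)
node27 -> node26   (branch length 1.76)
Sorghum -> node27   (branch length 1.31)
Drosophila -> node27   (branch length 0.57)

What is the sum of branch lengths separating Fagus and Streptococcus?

3.11

The path runs Fagus → … → MRCA → … → Streptococcus; the MRCA is the node subtending (((Streptococcus,((Pan,Lutra),Canis)),((Musca,Vespa),(Rattus,Danio))),(((Fagus,(Secale,Passer)),Oncorhynchus),(Martes,(Sorghum,Drosophila)))).
Branch lengths along that path: 0.12 + 0.79 + 0.34 + 0.73 + 0.22 + 0.64 + 0.27 = 3.11.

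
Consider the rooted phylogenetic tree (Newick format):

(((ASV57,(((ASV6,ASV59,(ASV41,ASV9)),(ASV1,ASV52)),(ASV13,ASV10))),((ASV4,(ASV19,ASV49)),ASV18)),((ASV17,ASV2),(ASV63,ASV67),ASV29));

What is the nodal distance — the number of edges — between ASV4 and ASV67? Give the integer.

7

The MRCA of ASV4 and ASV67 is the root of the tree.
From ASV4 up to that node: 4 branches. From ASV67 up to the same node: 3 branches. Total: 4 + 3 = 7.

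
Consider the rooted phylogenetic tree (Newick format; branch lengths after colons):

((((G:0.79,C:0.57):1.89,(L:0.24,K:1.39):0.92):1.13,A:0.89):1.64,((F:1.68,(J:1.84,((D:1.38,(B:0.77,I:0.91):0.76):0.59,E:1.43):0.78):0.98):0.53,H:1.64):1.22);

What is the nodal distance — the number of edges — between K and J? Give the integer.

The MRCA of K and J is the root of the tree.
From K up to that node: 4 branches. From J up to the same node: 4 branches. Total: 4 + 4 = 8.

8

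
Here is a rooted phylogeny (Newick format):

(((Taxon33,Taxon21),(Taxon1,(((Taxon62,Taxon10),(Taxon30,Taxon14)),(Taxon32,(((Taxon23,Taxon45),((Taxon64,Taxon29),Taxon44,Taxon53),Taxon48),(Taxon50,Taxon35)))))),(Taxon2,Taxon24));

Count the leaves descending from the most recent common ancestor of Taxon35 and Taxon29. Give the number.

The MRCA of Taxon35 and Taxon29 is the node subtending (((Taxon23,Taxon45),((Taxon64,Taxon29),Taxon44,Taxon53),Taxon48),(Taxon50,Taxon35)).
That clade contains 9 terminal taxa: Taxon23, Taxon29, Taxon35, Taxon44, Taxon45, Taxon48, Taxon50, Taxon53, Taxon64.

9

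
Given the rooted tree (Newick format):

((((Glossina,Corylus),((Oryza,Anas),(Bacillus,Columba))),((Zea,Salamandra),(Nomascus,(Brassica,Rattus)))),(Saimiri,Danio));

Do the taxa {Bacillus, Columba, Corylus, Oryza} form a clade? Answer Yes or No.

No

The MRCA of the listed taxa subtends ((Glossina,Corylus),((Oryza,Anas),(Bacillus,Columba))).
That clade also contains Anas, Glossina, which are not in the proposed group, so the group is not monophyletic.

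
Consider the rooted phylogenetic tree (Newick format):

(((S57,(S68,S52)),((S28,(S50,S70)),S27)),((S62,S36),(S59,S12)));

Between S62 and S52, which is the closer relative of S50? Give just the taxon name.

The MRCA of S50 and S52 subtends ((S57,(S68,S52)),((S28,(S50,S70)),S27)) (7 taxa).
The MRCA of S50 and S62 is the root, subtending the entire tree (11 taxa).
The first is nested inside the second, so S50 shares a more recent common ancestor with S52.

S52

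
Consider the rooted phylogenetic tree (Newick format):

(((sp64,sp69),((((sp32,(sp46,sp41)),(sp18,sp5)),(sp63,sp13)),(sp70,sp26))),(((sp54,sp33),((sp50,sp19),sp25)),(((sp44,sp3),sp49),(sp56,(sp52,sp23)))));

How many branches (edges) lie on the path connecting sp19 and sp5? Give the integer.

11

The MRCA of sp19 and sp5 is the root of the tree.
From sp19 up to that node: 5 branches. From sp5 up to the same node: 6 branches. Total: 5 + 6 = 11.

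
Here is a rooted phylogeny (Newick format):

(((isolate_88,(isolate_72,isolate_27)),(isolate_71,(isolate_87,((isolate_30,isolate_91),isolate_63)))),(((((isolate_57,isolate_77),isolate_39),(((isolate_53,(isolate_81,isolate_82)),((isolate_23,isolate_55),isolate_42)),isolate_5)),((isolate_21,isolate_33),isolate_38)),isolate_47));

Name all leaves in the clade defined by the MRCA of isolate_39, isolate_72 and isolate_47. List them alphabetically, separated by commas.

isolate_21, isolate_23, isolate_27, isolate_30, isolate_33, isolate_38, isolate_39, isolate_42, isolate_47, isolate_5, isolate_53, isolate_55, isolate_57, isolate_63, isolate_71, isolate_72, isolate_77, isolate_81, isolate_82, isolate_87, isolate_88, isolate_91

Tracing isolate_39: it sits inside ((isolate_57,isolate_77),isolate_39).
Tracing isolate_72: it sits inside (isolate_72,isolate_27).
Tracing isolate_47: it sits inside (((((isolate_57,isolate_77),isolate_39),(((isolate_53,(isolate_81,isolate_82)),((isolate_23,isolate_55),isolate_42)),isolate_5)),((isolate_21,isolate_33),isolate_38)),isolate_47).
The smallest clade enclosing all 3 is the whole tree (their MRCA is the root), so the answer is all 22 tips in alphabetical order.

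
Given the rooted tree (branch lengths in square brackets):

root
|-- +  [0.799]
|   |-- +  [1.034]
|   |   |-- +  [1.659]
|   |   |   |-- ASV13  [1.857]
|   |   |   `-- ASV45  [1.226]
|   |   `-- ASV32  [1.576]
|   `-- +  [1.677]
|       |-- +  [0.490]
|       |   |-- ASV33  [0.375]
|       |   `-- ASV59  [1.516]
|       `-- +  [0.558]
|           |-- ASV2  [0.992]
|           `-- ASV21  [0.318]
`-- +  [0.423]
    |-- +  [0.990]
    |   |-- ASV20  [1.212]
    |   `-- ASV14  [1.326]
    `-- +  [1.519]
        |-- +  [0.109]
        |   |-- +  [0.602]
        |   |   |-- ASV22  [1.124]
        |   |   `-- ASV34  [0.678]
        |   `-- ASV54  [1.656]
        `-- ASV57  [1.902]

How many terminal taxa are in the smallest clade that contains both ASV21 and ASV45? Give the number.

The MRCA of ASV21 and ASV45 is the node subtending (((ASV13,ASV45),ASV32),((ASV33,ASV59),(ASV2,ASV21))).
That clade contains 7 terminal taxa: ASV13, ASV2, ASV21, ASV32, ASV33, ASV45, ASV59.

7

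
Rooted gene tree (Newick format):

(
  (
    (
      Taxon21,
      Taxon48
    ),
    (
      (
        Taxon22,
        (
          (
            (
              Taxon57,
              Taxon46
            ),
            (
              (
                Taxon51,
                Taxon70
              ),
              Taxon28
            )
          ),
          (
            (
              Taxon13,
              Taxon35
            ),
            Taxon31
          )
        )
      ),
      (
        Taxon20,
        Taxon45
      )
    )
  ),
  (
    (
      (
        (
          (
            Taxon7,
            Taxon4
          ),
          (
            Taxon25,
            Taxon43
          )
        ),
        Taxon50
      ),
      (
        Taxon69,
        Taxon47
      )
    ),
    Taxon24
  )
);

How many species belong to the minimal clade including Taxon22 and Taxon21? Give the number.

13

The MRCA of Taxon22 and Taxon21 is the node subtending ((Taxon21,Taxon48),((Taxon22,(((Taxon57,Taxon46),((Taxon51,Taxon70),Taxon28)),((Taxon13,Taxon35),Taxon31))),(Taxon20,Taxon45))).
That clade contains 13 terminal taxa: Taxon13, Taxon20, Taxon21, Taxon22, Taxon28, Taxon31, Taxon35, Taxon45, Taxon46, Taxon48, Taxon51, Taxon57, Taxon70.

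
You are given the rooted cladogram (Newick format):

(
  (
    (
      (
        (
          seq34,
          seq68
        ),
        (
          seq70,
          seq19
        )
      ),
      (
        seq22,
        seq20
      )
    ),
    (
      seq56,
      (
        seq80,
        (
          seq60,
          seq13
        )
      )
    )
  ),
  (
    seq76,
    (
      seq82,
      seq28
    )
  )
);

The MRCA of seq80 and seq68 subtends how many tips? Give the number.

10

The MRCA of seq80 and seq68 is the node subtending ((((seq34,seq68),(seq70,seq19)),(seq22,seq20)),(seq56,(seq80,(seq60,seq13)))).
That clade contains 10 terminal taxa: seq13, seq19, seq20, seq22, seq34, seq56, seq60, seq68, seq70, seq80.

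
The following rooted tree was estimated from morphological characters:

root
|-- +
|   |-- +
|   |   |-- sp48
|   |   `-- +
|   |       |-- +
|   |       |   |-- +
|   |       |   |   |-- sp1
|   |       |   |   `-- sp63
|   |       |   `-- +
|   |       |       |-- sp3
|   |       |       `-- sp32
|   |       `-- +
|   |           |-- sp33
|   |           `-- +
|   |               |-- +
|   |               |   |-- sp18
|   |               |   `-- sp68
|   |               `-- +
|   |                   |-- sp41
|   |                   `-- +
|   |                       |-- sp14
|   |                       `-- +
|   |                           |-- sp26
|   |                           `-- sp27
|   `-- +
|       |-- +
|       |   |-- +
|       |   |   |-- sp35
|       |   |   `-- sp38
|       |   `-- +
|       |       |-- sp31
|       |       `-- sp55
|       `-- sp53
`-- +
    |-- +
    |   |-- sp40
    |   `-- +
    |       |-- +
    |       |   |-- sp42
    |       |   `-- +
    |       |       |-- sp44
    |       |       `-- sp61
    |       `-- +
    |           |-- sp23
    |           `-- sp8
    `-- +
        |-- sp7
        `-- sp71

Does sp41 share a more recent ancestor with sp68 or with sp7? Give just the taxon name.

sp68

The MRCA of sp41 and sp68 subtends ((sp18,sp68),(sp41,(sp14,(sp26,sp27)))) (6 taxa).
The MRCA of sp41 and sp7 is the root, subtending the entire tree (25 taxa).
The first is nested inside the second, so sp41 shares a more recent common ancestor with sp68.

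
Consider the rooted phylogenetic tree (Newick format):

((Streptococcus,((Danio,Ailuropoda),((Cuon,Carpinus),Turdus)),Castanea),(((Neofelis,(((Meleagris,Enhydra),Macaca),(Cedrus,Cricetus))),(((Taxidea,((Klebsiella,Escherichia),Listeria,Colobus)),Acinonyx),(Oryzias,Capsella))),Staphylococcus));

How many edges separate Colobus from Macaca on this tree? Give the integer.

9

The MRCA of Colobus and Macaca is the node subtending ((Neofelis,(((Meleagris,Enhydra),Macaca),(Cedrus,Cricetus))),(((Taxidea,((Klebsiella,Escherichia),Listeria,Colobus)),Acinonyx),(Oryzias,Capsella))).
From Colobus up to that node: 5 branches. From Macaca up to the same node: 4 branches. Total: 5 + 4 = 9.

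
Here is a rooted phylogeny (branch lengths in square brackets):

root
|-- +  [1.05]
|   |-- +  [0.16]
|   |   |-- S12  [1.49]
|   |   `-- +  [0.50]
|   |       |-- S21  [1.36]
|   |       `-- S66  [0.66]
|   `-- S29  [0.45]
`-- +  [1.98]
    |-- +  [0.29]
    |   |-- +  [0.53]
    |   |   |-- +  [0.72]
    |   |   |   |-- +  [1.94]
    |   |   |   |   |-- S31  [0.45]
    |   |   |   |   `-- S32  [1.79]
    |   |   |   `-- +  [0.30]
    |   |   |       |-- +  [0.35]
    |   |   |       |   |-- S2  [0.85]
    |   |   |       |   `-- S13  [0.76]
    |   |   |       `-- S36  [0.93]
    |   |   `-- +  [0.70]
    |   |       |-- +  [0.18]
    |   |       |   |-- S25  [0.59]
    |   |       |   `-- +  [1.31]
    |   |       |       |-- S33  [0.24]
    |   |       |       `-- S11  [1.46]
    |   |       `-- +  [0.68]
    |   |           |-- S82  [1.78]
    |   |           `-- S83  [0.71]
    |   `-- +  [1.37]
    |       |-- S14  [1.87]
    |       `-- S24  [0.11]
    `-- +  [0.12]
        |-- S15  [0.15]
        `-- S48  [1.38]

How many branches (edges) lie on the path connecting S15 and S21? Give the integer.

The MRCA of S15 and S21 is the root of the tree.
From S15 up to that node: 3 branches. From S21 up to the same node: 4 branches. Total: 3 + 4 = 7.

7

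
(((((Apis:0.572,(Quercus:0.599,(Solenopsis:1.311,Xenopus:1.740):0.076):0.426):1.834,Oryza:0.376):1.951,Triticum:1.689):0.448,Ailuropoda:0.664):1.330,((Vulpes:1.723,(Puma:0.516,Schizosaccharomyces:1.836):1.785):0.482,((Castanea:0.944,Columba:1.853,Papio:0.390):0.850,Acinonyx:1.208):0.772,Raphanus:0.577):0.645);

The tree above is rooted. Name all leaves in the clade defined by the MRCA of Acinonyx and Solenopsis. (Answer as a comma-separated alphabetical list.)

Tracing Acinonyx: it sits inside ((Castanea,Columba,Papio),Acinonyx).
Tracing Solenopsis: it sits inside (Solenopsis,Xenopus).
The smallest clade enclosing both is the whole tree (their MRCA is the root), so the answer is all 15 tips in alphabetical order.

Acinonyx, Ailuropoda, Apis, Castanea, Columba, Oryza, Papio, Puma, Quercus, Raphanus, Schizosaccharomyces, Solenopsis, Triticum, Vulpes, Xenopus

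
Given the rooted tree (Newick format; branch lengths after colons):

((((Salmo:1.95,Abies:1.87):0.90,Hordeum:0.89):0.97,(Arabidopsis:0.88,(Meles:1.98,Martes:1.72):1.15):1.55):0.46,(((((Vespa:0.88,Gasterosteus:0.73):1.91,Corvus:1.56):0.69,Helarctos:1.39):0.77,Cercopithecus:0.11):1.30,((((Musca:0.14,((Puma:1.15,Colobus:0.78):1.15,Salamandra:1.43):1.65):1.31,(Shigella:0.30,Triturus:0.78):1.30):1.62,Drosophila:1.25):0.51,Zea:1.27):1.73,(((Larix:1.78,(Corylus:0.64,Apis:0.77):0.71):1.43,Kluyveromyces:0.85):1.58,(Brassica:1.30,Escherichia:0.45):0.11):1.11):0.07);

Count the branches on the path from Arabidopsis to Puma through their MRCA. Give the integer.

11

The MRCA of Arabidopsis and Puma is the root of the tree.
From Arabidopsis up to that node: 3 branches. From Puma up to the same node: 8 branches. Total: 3 + 8 = 11.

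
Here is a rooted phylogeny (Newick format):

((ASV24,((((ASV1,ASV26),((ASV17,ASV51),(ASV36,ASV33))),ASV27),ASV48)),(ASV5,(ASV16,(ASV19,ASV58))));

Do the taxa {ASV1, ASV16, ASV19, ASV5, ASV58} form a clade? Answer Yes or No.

No

The MRCA of the listed taxa is the root, so the smallest clade containing them is the whole tree.
That clade also contains ASV17, ASV24, ASV26, ASV27, ASV33, ASV36, ASV48, ASV51, which are not in the proposed group, so the group is not monophyletic.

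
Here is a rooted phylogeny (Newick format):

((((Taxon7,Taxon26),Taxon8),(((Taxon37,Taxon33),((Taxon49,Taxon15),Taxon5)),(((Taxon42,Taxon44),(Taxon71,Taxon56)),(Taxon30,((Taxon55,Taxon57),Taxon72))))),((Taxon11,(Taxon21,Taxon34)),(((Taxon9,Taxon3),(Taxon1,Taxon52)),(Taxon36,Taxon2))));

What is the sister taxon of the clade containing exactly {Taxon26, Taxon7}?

Taxon8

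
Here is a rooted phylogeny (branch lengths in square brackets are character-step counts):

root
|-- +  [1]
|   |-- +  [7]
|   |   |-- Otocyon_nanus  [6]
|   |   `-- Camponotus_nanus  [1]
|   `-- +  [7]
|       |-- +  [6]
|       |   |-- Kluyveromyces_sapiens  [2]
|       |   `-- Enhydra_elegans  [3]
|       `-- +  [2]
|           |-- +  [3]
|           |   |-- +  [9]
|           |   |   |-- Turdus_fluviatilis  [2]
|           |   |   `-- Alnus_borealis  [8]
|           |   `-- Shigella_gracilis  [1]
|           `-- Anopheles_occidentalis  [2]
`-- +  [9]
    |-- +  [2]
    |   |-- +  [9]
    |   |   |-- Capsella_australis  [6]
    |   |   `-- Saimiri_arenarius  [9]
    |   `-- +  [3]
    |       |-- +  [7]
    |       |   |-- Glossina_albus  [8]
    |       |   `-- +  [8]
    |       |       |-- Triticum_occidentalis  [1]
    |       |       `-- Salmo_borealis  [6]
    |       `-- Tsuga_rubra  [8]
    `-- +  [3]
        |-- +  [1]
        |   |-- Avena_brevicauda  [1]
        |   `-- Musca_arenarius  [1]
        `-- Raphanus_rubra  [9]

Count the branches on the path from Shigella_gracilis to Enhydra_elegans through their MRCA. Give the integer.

5

The MRCA of Shigella_gracilis and Enhydra_elegans is the node subtending ((Kluyveromyces_sapiens,Enhydra_elegans),(((Turdus_fluviatilis,Alnus_borealis),Shigella_gracilis),Anopheles_occidentalis)).
From Shigella_gracilis up to that node: 3 branches. From Enhydra_elegans up to the same node: 2 branches. Total: 3 + 2 = 5.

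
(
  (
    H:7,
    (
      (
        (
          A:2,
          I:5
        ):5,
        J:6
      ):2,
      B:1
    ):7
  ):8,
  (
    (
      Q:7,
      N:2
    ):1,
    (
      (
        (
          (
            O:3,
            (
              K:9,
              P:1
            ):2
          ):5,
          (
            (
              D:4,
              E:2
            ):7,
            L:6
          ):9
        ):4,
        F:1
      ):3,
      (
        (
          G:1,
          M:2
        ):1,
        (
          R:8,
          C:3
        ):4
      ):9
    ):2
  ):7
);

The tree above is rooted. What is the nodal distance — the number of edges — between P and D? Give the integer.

The MRCA of P and D is the node subtending ((O,(K,P)),((D,E),L)).
From P up to that node: 3 branches. From D up to the same node: 3 branches. Total: 3 + 3 = 6.

6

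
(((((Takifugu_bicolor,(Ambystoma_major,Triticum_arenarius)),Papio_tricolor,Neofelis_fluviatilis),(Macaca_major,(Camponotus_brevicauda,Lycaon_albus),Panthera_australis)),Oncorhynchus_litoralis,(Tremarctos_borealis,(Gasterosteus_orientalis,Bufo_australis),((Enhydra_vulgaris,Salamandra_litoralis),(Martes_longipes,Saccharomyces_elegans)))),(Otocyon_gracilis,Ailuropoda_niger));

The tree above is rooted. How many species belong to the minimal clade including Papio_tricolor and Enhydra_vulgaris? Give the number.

The MRCA of Papio_tricolor and Enhydra_vulgaris is the node subtending ((((Takifugu_bicolor,(Ambystoma_major,Triticum_arenarius)),Papio_tricolor,Neofelis_fluviatilis),(Macaca_major,(Camponotus_brevicauda,Lycaon_albus),Panthera_australis)),Oncorhynchus_litoralis,(Tremarctos_borealis,(Gasterosteus_orientalis,Bufo_australis),((Enhydra_vulgaris,Salamandra_litoralis),(Martes_longipes,Saccharomyces_elegans)))).
That clade contains 17 terminal taxa: Ambystoma_major, Bufo_australis, Camponotus_brevicauda, Enhydra_vulgaris, Gasterosteus_orientalis, Lycaon_albus, Macaca_major, Martes_longipes, Neofelis_fluviatilis, Oncorhynchus_litoralis, Panthera_australis, Papio_tricolor, Saccharomyces_elegans, Salamandra_litoralis, Takifugu_bicolor, Tremarctos_borealis, Triticum_arenarius.

17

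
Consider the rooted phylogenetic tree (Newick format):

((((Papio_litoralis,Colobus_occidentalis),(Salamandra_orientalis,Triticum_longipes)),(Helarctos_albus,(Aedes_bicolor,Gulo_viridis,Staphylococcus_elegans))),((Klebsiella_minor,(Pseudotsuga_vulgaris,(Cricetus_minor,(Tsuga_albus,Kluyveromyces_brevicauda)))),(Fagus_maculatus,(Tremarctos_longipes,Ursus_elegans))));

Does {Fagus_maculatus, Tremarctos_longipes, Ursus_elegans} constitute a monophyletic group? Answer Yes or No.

Yes

The most recent common ancestor of these taxa subtends (Fagus_maculatus,(Tremarctos_longipes,Ursus_elegans)).
That clade has exactly 3 tips — every listed taxon and nothing else — so the group is monophyletic.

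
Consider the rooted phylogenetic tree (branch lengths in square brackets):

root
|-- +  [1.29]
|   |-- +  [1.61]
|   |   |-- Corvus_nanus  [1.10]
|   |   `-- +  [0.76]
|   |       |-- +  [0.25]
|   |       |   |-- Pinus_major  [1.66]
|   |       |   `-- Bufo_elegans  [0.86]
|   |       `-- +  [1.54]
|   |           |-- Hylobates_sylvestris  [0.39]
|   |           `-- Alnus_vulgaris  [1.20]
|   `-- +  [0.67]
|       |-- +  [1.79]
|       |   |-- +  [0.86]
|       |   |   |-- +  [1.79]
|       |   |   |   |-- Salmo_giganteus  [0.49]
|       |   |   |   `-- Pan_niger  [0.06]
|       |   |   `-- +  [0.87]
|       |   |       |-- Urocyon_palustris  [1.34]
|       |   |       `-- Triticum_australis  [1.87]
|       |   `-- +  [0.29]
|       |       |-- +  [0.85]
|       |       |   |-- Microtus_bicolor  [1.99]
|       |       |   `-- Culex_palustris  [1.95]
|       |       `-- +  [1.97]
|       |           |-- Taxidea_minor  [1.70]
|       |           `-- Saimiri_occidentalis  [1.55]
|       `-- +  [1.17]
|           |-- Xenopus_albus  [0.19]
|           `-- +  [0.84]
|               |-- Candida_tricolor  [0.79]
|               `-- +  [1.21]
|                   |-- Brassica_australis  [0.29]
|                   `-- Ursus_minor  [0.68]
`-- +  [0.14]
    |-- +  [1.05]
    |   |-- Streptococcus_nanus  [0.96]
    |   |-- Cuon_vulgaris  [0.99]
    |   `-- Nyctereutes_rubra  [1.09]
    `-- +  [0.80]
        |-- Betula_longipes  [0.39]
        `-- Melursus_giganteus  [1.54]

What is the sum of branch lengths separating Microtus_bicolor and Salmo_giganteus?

The path runs Microtus_bicolor → … → MRCA → … → Salmo_giganteus; the MRCA is the node subtending (((Salmo_giganteus,Pan_niger),(Urocyon_palustris,Triticum_australis)),((Microtus_bicolor,Culex_palustris),(Taxidea_minor,Saimiri_occidentalis))).
Branch lengths along that path: 1.99 + 0.85 + 0.29 + 0.86 + 1.79 + 0.49 = 6.27.

6.27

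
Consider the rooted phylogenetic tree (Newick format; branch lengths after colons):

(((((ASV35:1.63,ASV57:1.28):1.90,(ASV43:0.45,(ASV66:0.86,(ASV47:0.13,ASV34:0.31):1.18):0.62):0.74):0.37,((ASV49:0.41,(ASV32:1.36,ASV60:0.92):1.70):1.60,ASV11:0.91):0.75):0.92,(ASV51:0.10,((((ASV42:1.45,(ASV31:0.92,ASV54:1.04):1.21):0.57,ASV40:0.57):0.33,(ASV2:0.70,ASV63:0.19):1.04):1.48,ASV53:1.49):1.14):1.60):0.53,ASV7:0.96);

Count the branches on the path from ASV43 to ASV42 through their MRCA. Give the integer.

The MRCA of ASV43 and ASV42 is the node subtending ((((ASV35,ASV57),(ASV43,(ASV66,(ASV47,ASV34)))),((ASV49,(ASV32,ASV60)),ASV11)),(ASV51,((((ASV42,(ASV31,ASV54)),ASV40),(ASV2,ASV63)),ASV53))).
From ASV43 up to that node: 4 branches. From ASV42 up to the same node: 6 branches. Total: 4 + 6 = 10.

10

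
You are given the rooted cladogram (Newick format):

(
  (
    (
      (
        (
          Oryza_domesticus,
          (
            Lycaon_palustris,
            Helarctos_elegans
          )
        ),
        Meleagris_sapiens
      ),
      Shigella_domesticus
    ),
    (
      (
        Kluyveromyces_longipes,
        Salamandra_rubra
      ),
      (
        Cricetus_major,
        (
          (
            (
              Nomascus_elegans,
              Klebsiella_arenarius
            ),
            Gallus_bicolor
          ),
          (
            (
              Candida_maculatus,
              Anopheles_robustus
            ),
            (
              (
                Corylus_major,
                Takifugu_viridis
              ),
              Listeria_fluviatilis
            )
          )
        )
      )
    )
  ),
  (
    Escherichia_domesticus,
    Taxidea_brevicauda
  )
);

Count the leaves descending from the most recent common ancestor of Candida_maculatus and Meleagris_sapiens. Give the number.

16

The MRCA of Candida_maculatus and Meleagris_sapiens is the node subtending ((((Oryza_domesticus,(Lycaon_palustris,Helarctos_elegans)),Meleagris_sapiens),Shigella_domesticus),((Kluyveromyces_longipes,Salamandra_rubra),(Cricetus_major,(((Nomascus_elegans,Klebsiella_arenarius),Gallus_bicolor),((Candida_maculatus,Anopheles_robustus),((Corylus_major,Takifugu_viridis),Listeria_fluviatilis)))))).
That clade contains 16 terminal taxa: Anopheles_robustus, Candida_maculatus, Corylus_major, Cricetus_major, Gallus_bicolor, Helarctos_elegans, Klebsiella_arenarius, Kluyveromyces_longipes, Listeria_fluviatilis, Lycaon_palustris, Meleagris_sapiens, Nomascus_elegans, Oryza_domesticus, Salamandra_rubra, Shigella_domesticus, Takifugu_viridis.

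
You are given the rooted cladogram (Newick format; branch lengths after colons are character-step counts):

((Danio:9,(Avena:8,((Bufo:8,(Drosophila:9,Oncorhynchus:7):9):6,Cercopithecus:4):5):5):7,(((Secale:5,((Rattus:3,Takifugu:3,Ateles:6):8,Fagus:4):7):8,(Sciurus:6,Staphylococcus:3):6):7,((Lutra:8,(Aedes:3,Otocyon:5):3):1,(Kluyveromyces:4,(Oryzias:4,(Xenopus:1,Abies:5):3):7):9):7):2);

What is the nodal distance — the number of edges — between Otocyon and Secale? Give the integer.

7

The MRCA of Otocyon and Secale is the node subtending (((Secale,((Rattus,Takifugu,Ateles),Fagus)),(Sciurus,Staphylococcus)),((Lutra,(Aedes,Otocyon)),(Kluyveromyces,(Oryzias,(Xenopus,Abies))))).
From Otocyon up to that node: 4 branches. From Secale up to the same node: 3 branches. Total: 4 + 3 = 7.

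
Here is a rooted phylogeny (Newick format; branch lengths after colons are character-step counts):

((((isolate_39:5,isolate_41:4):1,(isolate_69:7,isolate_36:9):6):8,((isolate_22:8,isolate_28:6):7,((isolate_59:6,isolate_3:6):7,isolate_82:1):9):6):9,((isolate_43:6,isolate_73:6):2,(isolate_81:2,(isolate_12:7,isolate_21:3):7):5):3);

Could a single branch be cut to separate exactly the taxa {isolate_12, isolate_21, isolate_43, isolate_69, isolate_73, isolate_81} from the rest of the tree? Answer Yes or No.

No

The MRCA of the listed taxa is the root, so the smallest clade containing them is the whole tree.
That clade also contains isolate_22, isolate_28, isolate_3, isolate_36, isolate_39, isolate_41, isolate_59, isolate_82, which are not in the proposed group, so the group is not monophyletic.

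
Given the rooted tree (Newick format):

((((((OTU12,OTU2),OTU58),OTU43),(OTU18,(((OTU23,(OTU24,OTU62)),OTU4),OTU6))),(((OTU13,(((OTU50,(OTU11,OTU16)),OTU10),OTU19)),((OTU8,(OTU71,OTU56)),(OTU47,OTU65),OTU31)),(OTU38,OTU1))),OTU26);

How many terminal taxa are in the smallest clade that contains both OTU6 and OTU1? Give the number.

The MRCA of OTU6 and OTU1 is the node subtending (((((OTU12,OTU2),OTU58),OTU43),(OTU18,(((OTU23,(OTU24,OTU62)),OTU4),OTU6))),(((OTU13,(((OTU50,(OTU11,OTU16)),OTU10),OTU19)),((OTU8,(OTU71,OTU56)),(OTU47,OTU65),OTU31)),(OTU38,OTU1))).
That clade contains 24 terminal taxa: OTU1, OTU10, OTU11, OTU12, OTU13, OTU16, OTU18, OTU19, OTU2, OTU23, OTU24, OTU31, OTU38, OTU4, OTU43, OTU47, OTU50, OTU56, OTU58, OTU6, OTU62, OTU65, OTU71, OTU8.

24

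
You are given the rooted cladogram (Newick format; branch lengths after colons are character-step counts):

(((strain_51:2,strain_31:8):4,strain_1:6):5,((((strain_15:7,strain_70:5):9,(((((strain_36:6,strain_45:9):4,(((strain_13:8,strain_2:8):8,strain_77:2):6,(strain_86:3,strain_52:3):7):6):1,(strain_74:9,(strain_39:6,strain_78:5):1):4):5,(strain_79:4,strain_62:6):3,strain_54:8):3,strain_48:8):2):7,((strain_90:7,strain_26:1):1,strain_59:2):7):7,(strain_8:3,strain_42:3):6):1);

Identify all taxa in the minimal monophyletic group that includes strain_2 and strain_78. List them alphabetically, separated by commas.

Tracing strain_2: it sits inside (strain_13,strain_2).
Tracing strain_78: it sits inside (strain_39,strain_78).
The smallest clade enclosing both is (((strain_36,strain_45),(((strain_13,strain_2),strain_77),(strain_86,strain_52))),(strain_74,(strain_39,strain_78))); the answer is its 10 terminal taxa in alphabetical order.

strain_13, strain_2, strain_36, strain_39, strain_45, strain_52, strain_74, strain_77, strain_78, strain_86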